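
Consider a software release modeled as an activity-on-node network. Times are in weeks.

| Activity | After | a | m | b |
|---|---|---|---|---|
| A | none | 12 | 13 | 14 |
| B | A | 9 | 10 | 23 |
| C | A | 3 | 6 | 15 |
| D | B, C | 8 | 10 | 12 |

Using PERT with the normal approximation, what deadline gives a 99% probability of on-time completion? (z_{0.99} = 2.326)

40.7 weeks

te_A = (12 + 4·13 + 14)/6 = 78/6 = 13; σ²_A = ((14−12)/6)² = 0.111
te_B = (9 + 4·10 + 23)/6 = 72/6 = 12; σ²_B = ((23−9)/6)² = 5.444
te_C = (3 + 4·6 + 15)/6 = 42/6 = 7; σ²_C = ((15−3)/6)² = 4.000
te_D = (8 + 4·10 + 12)/6 = 60/6 = 10; σ²_D = ((12−8)/6)² = 0.444

Forward pass:
ES_A = 0; EF_A = 13
ES_B = 13; EF_B = 13+12 = 25
ES_C = 13; EF_C = 13+7 = 20
ES_D = max(EF_B=25, EF_C=20) = 25; EF_D = 25+10 = 35
Expected project duration μ = 35 weeks. Critical path: A → B → D.

Variance along critical path = 0.111 + 5.444 + 0.444 = 6.000; σ = 2.449 weeks.
D = μ + z·σ = 35 + 2.326·2.449 = 40.7 weeks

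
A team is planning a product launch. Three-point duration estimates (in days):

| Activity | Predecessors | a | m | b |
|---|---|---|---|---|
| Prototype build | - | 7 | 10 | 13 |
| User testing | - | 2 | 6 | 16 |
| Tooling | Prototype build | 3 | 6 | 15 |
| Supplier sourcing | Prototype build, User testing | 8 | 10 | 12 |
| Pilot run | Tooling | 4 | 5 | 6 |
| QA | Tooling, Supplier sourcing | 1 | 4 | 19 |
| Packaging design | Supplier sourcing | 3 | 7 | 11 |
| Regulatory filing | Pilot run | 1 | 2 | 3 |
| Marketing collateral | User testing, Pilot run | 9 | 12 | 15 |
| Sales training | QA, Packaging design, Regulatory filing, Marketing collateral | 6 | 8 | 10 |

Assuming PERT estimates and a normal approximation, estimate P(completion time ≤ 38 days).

te_Prototype build = (7 + 4·10 + 13)/6 = 60/6 = 10; σ²_Prototype build = ((13−7)/6)² = 1.000
te_User testing = (2 + 4·6 + 16)/6 = 42/6 = 7; σ²_User testing = ((16−2)/6)² = 5.444
te_Tooling = (3 + 4·6 + 15)/6 = 42/6 = 7; σ²_Tooling = ((15−3)/6)² = 4.000
te_Supplier sourcing = (8 + 4·10 + 12)/6 = 60/6 = 10; σ²_Supplier sourcing = ((12−8)/6)² = 0.444
te_Pilot run = (4 + 4·5 + 6)/6 = 30/6 = 5; σ²_Pilot run = ((6−4)/6)² = 0.111
te_QA = (1 + 4·4 + 19)/6 = 36/6 = 6; σ²_QA = ((19−1)/6)² = 9.000
te_Packaging design = (3 + 4·7 + 11)/6 = 42/6 = 7; σ²_Packaging design = ((11−3)/6)² = 1.778
te_Regulatory filing = (1 + 4·2 + 3)/6 = 12/6 = 2; σ²_Regulatory filing = ((3−1)/6)² = 0.111
te_Marketing collateral = (9 + 4·12 + 15)/6 = 72/6 = 12; σ²_Marketing collateral = ((15−9)/6)² = 1.000
te_Sales training = (6 + 4·8 + 10)/6 = 48/6 = 8; σ²_Sales training = ((10−6)/6)² = 0.444

Forward pass:
ES_Prototype build = 0; EF_Prototype build = 10
ES_User testing = 0; EF_User testing = 7
ES_Tooling = 10; EF_Tooling = 10+7 = 17
ES_Supplier sourcing = max(EF_Prototype build=10, EF_User testing=7) = 10; EF_Supplier sourcing = 10+10 = 20
ES_Pilot run = 17; EF_Pilot run = 17+5 = 22
ES_QA = max(EF_Tooling=17, EF_Supplier sourcing=20) = 20; EF_QA = 20+6 = 26
ES_Packaging design = 20; EF_Packaging design = 20+7 = 27
ES_Regulatory filing = 22; EF_Regulatory filing = 22+2 = 24
ES_Marketing collateral = max(EF_User testing=7, EF_Pilot run=22) = 22; EF_Marketing collateral = 22+12 = 34
ES_Sales training = max(EF_QA=26, EF_Packaging design=27, EF_Regulatory filing=24, EF_Marketing collateral=34) = 34; EF_Sales training = 34+8 = 42
Expected project duration μ = 42 days. Critical path: Prototype build → Tooling → Pilot run → Marketing collateral → Sales training.

Variance along critical path = 1.000 + 4.000 + 0.111 + 1.000 + 0.444 = 6.556; σ = √6.556 = 2.560 days.
Z = (38 − 42) / 2.560 = -1.562
P(T ≤ 38) = Φ(-1.562) ≈ 0.059

0.059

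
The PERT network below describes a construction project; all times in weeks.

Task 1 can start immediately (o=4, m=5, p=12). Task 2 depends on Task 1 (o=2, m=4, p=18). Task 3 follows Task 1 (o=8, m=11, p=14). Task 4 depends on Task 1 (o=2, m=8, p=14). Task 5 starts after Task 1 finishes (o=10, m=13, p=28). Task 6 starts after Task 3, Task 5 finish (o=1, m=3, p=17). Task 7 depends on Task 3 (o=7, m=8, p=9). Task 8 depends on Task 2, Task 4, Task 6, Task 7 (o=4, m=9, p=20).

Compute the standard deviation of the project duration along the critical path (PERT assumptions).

5.00 weeks

te_Task 1 = (4 + 4·5 + 12)/6 = 36/6 = 6; σ²_Task 1 = ((12−4)/6)² = 1.778
te_Task 2 = (2 + 4·4 + 18)/6 = 36/6 = 6; σ²_Task 2 = ((18−2)/6)² = 7.111
te_Task 3 = (8 + 4·11 + 14)/6 = 66/6 = 11; σ²_Task 3 = ((14−8)/6)² = 1.000
te_Task 4 = (2 + 4·8 + 14)/6 = 48/6 = 8; σ²_Task 4 = ((14−2)/6)² = 4.000
te_Task 5 = (10 + 4·13 + 28)/6 = 90/6 = 15; σ²_Task 5 = ((28−10)/6)² = 9.000
te_Task 6 = (1 + 4·3 + 17)/6 = 30/6 = 5; σ²_Task 6 = ((17−1)/6)² = 7.111
te_Task 7 = (7 + 4·8 + 9)/6 = 48/6 = 8; σ²_Task 7 = ((9−7)/6)² = 0.111
te_Task 8 = (4 + 4·9 + 20)/6 = 60/6 = 10; σ²_Task 8 = ((20−4)/6)² = 7.111

Forward pass:
ES_Task 1 = 0; EF_Task 1 = 6
ES_Task 2 = 6; EF_Task 2 = 6+6 = 12
ES_Task 3 = 6; EF_Task 3 = 6+11 = 17
ES_Task 4 = 6; EF_Task 4 = 6+8 = 14
ES_Task 5 = 6; EF_Task 5 = 6+15 = 21
ES_Task 6 = max(EF_Task 3=17, EF_Task 5=21) = 21; EF_Task 6 = 21+5 = 26
ES_Task 7 = 17; EF_Task 7 = 17+8 = 25
ES_Task 8 = max(EF_Task 2=12, EF_Task 4=14, EF_Task 6=26, EF_Task 7=25) = 26; EF_Task 8 = 26+10 = 36
Expected project duration μ = 36 weeks. Critical path: Task 1 → Task 5 → Task 6 → Task 8.

Variance along critical path = 1.778 + 9.000 + 7.111 + 7.111 = 25.000
σ = √25.000 = 5.000 weeks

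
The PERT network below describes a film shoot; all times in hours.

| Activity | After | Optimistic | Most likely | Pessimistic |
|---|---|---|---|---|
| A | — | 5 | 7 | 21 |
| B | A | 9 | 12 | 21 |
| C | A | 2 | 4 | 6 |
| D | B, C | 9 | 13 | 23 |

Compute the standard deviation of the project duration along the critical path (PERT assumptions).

te_A = (5 + 4·7 + 21)/6 = 54/6 = 9; σ²_A = ((21−5)/6)² = 7.111
te_B = (9 + 4·12 + 21)/6 = 78/6 = 13; σ²_B = ((21−9)/6)² = 4.000
te_C = (2 + 4·4 + 6)/6 = 24/6 = 4; σ²_C = ((6−2)/6)² = 0.444
te_D = (9 + 4·13 + 23)/6 = 84/6 = 14; σ²_D = ((23−9)/6)² = 5.444

Forward pass:
ES_A = 0; EF_A = 9
ES_B = 9; EF_B = 9+13 = 22
ES_C = 9; EF_C = 9+4 = 13
ES_D = max(EF_B=22, EF_C=13) = 22; EF_D = 22+14 = 36
Expected project duration μ = 36 hours. Critical path: A → B → D.

Variance along critical path = 7.111 + 4.000 + 5.444 = 16.556
σ = √16.556 = 4.069 hours

4.07 hours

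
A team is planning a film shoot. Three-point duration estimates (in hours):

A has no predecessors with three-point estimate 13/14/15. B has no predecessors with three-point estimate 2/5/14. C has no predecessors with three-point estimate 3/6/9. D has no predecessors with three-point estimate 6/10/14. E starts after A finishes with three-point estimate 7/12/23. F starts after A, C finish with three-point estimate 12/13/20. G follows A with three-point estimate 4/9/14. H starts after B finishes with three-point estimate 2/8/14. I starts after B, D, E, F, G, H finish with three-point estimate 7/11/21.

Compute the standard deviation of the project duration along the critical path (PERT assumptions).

2.71 hours

te_A = (13 + 4·14 + 15)/6 = 84/6 = 14; σ²_A = ((15−13)/6)² = 0.111
te_B = (2 + 4·5 + 14)/6 = 36/6 = 6; σ²_B = ((14−2)/6)² = 4.000
te_C = (3 + 4·6 + 9)/6 = 36/6 = 6; σ²_C = ((9−3)/6)² = 1.000
te_D = (6 + 4·10 + 14)/6 = 60/6 = 10; σ²_D = ((14−6)/6)² = 1.778
te_E = (7 + 4·12 + 23)/6 = 78/6 = 13; σ²_E = ((23−7)/6)² = 7.111
te_F = (12 + 4·13 + 20)/6 = 84/6 = 14; σ²_F = ((20−12)/6)² = 1.778
te_G = (4 + 4·9 + 14)/6 = 54/6 = 9; σ²_G = ((14−4)/6)² = 2.778
te_H = (2 + 4·8 + 14)/6 = 48/6 = 8; σ²_H = ((14−2)/6)² = 4.000
te_I = (7 + 4·11 + 21)/6 = 72/6 = 12; σ²_I = ((21−7)/6)² = 5.444

Forward pass:
ES_A = 0; EF_A = 14
ES_B = 0; EF_B = 6
ES_C = 0; EF_C = 6
ES_D = 0; EF_D = 10
ES_E = 14; EF_E = 14+13 = 27
ES_F = max(EF_A=14, EF_C=6) = 14; EF_F = 14+14 = 28
ES_G = 14; EF_G = 14+9 = 23
ES_H = 6; EF_H = 6+8 = 14
ES_I = max(EF_B=6, EF_D=10, EF_E=27, EF_F=28, EF_G=23, EF_H=14) = 28; EF_I = 28+12 = 40
Expected project duration μ = 40 hours. Critical path: A → F → I.

Variance along critical path = 0.111 + 1.778 + 5.444 = 7.333
σ = √7.333 = 2.708 hours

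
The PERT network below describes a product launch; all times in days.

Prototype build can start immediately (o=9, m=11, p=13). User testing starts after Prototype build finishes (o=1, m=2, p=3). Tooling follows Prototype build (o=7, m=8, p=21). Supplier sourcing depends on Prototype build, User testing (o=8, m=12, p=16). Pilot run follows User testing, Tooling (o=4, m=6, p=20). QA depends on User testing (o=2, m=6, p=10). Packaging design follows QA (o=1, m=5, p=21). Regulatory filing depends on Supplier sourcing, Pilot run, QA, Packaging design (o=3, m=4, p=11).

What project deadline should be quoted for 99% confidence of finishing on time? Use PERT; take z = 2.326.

te_Prototype build = (9 + 4·11 + 13)/6 = 66/6 = 11; σ²_Prototype build = ((13−9)/6)² = 0.444
te_User testing = (1 + 4·2 + 3)/6 = 12/6 = 2; σ²_User testing = ((3−1)/6)² = 0.111
te_Tooling = (7 + 4·8 + 21)/6 = 60/6 = 10; σ²_Tooling = ((21−7)/6)² = 5.444
te_Supplier sourcing = (8 + 4·12 + 16)/6 = 72/6 = 12; σ²_Supplier sourcing = ((16−8)/6)² = 1.778
te_Pilot run = (4 + 4·6 + 20)/6 = 48/6 = 8; σ²_Pilot run = ((20−4)/6)² = 7.111
te_QA = (2 + 4·6 + 10)/6 = 36/6 = 6; σ²_QA = ((10−2)/6)² = 1.778
te_Packaging design = (1 + 4·5 + 21)/6 = 42/6 = 7; σ²_Packaging design = ((21−1)/6)² = 11.111
te_Regulatory filing = (3 + 4·4 + 11)/6 = 30/6 = 5; σ²_Regulatory filing = ((11−3)/6)² = 1.778

Forward pass:
ES_Prototype build = 0; EF_Prototype build = 11
ES_User testing = 11; EF_User testing = 11+2 = 13
ES_Tooling = 11; EF_Tooling = 11+10 = 21
ES_Supplier sourcing = max(EF_Prototype build=11, EF_User testing=13) = 13; EF_Supplier sourcing = 13+12 = 25
ES_Pilot run = max(EF_User testing=13, EF_Tooling=21) = 21; EF_Pilot run = 21+8 = 29
ES_QA = 13; EF_QA = 13+6 = 19
ES_Packaging design = 19; EF_Packaging design = 19+7 = 26
ES_Regulatory filing = max(EF_Supplier sourcing=25, EF_Pilot run=29, EF_QA=19, EF_Packaging design=26) = 29; EF_Regulatory filing = 29+5 = 34
Expected project duration μ = 34 days. Critical path: Prototype build → Tooling → Pilot run → Regulatory filing.

Variance along critical path = 0.444 + 5.444 + 7.111 + 1.778 = 14.778; σ = 3.844 days.
D = μ + z·σ = 34 + 2.326·3.844 = 42.9 days

42.9 days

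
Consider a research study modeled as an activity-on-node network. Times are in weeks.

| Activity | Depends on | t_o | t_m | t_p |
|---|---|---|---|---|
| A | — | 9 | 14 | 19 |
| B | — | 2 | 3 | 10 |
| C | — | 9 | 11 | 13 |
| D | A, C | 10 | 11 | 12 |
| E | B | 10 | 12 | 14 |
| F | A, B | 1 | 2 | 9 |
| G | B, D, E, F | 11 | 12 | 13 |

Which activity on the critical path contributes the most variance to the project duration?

te_A = (9 + 4·14 + 19)/6 = 84/6 = 14; σ²_A = ((19−9)/6)² = 2.778
te_B = (2 + 4·3 + 10)/6 = 24/6 = 4; σ²_B = ((10−2)/6)² = 1.778
te_C = (9 + 4·11 + 13)/6 = 66/6 = 11; σ²_C = ((13−9)/6)² = 0.444
te_D = (10 + 4·11 + 12)/6 = 66/6 = 11; σ²_D = ((12−10)/6)² = 0.111
te_E = (10 + 4·12 + 14)/6 = 72/6 = 12; σ²_E = ((14−10)/6)² = 0.444
te_F = (1 + 4·2 + 9)/6 = 18/6 = 3; σ²_F = ((9−1)/6)² = 1.778
te_G = (11 + 4·12 + 13)/6 = 72/6 = 12; σ²_G = ((13−11)/6)² = 0.111

Forward pass:
ES_A = 0; EF_A = 14
ES_B = 0; EF_B = 4
ES_C = 0; EF_C = 11
ES_D = max(EF_A=14, EF_C=11) = 14; EF_D = 14+11 = 25
ES_E = 4; EF_E = 4+12 = 16
ES_F = max(EF_A=14, EF_B=4) = 14; EF_F = 14+3 = 17
ES_G = max(EF_B=4, EF_D=25, EF_E=16, EF_F=17) = 25; EF_G = 25+12 = 37
Expected project duration μ = 37 weeks. Critical path: A → D → G.

Variances on critical path: σ²_A=2.778, σ²_D=0.111, σ²_G=0.111.
Largest is σ²_A = 2.778.

A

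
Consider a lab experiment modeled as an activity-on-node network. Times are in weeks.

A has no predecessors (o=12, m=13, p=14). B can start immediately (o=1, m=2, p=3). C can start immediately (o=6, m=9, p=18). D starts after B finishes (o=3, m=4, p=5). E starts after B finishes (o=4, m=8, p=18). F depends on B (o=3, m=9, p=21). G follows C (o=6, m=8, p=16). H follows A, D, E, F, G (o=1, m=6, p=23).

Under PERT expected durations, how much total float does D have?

13 weeks

te_A = (12 + 4·13 + 14)/6 = 78/6 = 13
te_B = (1 + 4·2 + 3)/6 = 12/6 = 2
te_C = (6 + 4·9 + 18)/6 = 60/6 = 10
te_D = (3 + 4·4 + 5)/6 = 24/6 = 4
te_E = (4 + 4·8 + 18)/6 = 54/6 = 9
te_F = (3 + 4·9 + 21)/6 = 60/6 = 10
te_G = (6 + 4·8 + 16)/6 = 54/6 = 9
te_H = (1 + 4·6 + 23)/6 = 48/6 = 8

Forward pass:
ES_A = 0; EF_A = 13
ES_B = 0; EF_B = 2
ES_C = 0; EF_C = 10
ES_D = 2; EF_D = 2+4 = 6
ES_E = 2; EF_E = 2+9 = 11
ES_F = 2; EF_F = 2+10 = 12
ES_G = 10; EF_G = 10+9 = 19
ES_H = max(EF_A=13, EF_D=6, EF_E=11, EF_F=12, EF_G=19) = 19; EF_H = 19+8 = 27
Expected project duration μ = 27 weeks. Critical path: C → G → H.

Backward pass:
LF_H = 27; LS_H = 27−8 = 19
LF_G = LS_H = 19; LS_G = 19−9 = 10
LF_F = LS_H = 19; LS_F = 19−10 = 9
LF_E = LS_H = 19; LS_E = 19−9 = 10
LF_D = LS_H = 19; LS_D = 19−4 = 15
LF_C = LS_G = 10; LS_C = 10−10 = 0
LF_B = min(LS_D=15, LS_E=10, LS_F=9) = 9; LS_B = 9−2 = 7
LF_A = LS_H = 19; LS_A = 19−13 = 6
Slack_D = LS_D − ES_D = 15 − 2 = 13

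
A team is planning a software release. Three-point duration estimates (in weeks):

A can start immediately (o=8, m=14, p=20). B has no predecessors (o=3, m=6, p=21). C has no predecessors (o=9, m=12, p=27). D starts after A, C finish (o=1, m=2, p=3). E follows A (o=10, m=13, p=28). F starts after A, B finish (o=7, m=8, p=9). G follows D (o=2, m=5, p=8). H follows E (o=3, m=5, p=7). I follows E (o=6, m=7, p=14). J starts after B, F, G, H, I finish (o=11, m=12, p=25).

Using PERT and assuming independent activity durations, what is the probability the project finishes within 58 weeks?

0.940

te_A = (8 + 4·14 + 20)/6 = 84/6 = 14; σ²_A = ((20−8)/6)² = 4.000
te_B = (3 + 4·6 + 21)/6 = 48/6 = 8; σ²_B = ((21−3)/6)² = 9.000
te_C = (9 + 4·12 + 27)/6 = 84/6 = 14; σ²_C = ((27−9)/6)² = 9.000
te_D = (1 + 4·2 + 3)/6 = 12/6 = 2; σ²_D = ((3−1)/6)² = 0.111
te_E = (10 + 4·13 + 28)/6 = 90/6 = 15; σ²_E = ((28−10)/6)² = 9.000
te_F = (7 + 4·8 + 9)/6 = 48/6 = 8; σ²_F = ((9−7)/6)² = 0.111
te_G = (2 + 4·5 + 8)/6 = 30/6 = 5; σ²_G = ((8−2)/6)² = 1.000
te_H = (3 + 4·5 + 7)/6 = 30/6 = 5; σ²_H = ((7−3)/6)² = 0.444
te_I = (6 + 4·7 + 14)/6 = 48/6 = 8; σ²_I = ((14−6)/6)² = 1.778
te_J = (11 + 4·12 + 25)/6 = 84/6 = 14; σ²_J = ((25−11)/6)² = 5.444

Forward pass:
ES_A = 0; EF_A = 14
ES_B = 0; EF_B = 8
ES_C = 0; EF_C = 14
ES_D = max(EF_A=14, EF_C=14) = 14; EF_D = 14+2 = 16
ES_E = 14; EF_E = 14+15 = 29
ES_F = max(EF_A=14, EF_B=8) = 14; EF_F = 14+8 = 22
ES_G = 16; EF_G = 16+5 = 21
ES_H = 29; EF_H = 29+5 = 34
ES_I = 29; EF_I = 29+8 = 37
ES_J = max(EF_B=8, EF_F=22, EF_G=21, EF_H=34, EF_I=37) = 37; EF_J = 37+14 = 51
Expected project duration μ = 51 weeks. Critical path: A → E → I → J.

Variance along critical path = 4.000 + 9.000 + 1.778 + 5.444 = 20.222; σ = √20.222 = 4.497 weeks.
Z = (58 − 51) / 4.497 = 1.557
P(T ≤ 58) = Φ(1.557) ≈ 0.940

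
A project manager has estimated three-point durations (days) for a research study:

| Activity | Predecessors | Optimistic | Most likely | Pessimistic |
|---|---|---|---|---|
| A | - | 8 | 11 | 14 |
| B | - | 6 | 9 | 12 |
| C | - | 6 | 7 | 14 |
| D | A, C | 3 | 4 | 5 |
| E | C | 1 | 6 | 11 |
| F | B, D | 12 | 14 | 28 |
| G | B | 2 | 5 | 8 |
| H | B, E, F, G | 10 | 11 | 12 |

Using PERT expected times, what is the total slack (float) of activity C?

te_A = (8 + 4·11 + 14)/6 = 66/6 = 11
te_B = (6 + 4·9 + 12)/6 = 54/6 = 9
te_C = (6 + 4·7 + 14)/6 = 48/6 = 8
te_D = (3 + 4·4 + 5)/6 = 24/6 = 4
te_E = (1 + 4·6 + 11)/6 = 36/6 = 6
te_F = (12 + 4·14 + 28)/6 = 96/6 = 16
te_G = (2 + 4·5 + 8)/6 = 30/6 = 5
te_H = (10 + 4·11 + 12)/6 = 66/6 = 11

Forward pass:
ES_A = 0; EF_A = 11
ES_B = 0; EF_B = 9
ES_C = 0; EF_C = 8
ES_D = max(EF_A=11, EF_C=8) = 11; EF_D = 11+4 = 15
ES_E = 8; EF_E = 8+6 = 14
ES_F = max(EF_B=9, EF_D=15) = 15; EF_F = 15+16 = 31
ES_G = 9; EF_G = 9+5 = 14
ES_H = max(EF_B=9, EF_E=14, EF_F=31, EF_G=14) = 31; EF_H = 31+11 = 42
Expected project duration μ = 42 days. Critical path: A → D → F → H.

Backward pass:
LF_H = 42; LS_H = 42−11 = 31
LF_G = LS_H = 31; LS_G = 31−5 = 26
LF_F = LS_H = 31; LS_F = 31−16 = 15
LF_E = LS_H = 31; LS_E = 31−6 = 25
LF_D = LS_F = 15; LS_D = 15−4 = 11
LF_C = min(LS_D=11, LS_E=25) = 11; LS_C = 11−8 = 3
LF_B = min(LS_F=15, LS_G=26, LS_H=31) = 15; LS_B = 15−9 = 6
LF_A = LS_D = 11; LS_A = 11−11 = 0
Slack_C = LS_C − ES_C = 3 − 0 = 3

3 days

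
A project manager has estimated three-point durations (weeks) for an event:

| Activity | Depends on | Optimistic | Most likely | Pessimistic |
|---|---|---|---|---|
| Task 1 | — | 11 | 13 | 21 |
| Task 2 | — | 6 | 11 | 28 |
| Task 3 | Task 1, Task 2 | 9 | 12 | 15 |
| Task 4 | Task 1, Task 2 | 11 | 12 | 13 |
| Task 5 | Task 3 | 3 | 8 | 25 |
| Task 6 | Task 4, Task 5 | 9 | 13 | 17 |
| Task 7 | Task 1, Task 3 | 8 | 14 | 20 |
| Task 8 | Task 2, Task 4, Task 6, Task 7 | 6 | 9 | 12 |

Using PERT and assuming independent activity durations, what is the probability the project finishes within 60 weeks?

te_Task 1 = (11 + 4·13 + 21)/6 = 84/6 = 14; σ²_Task 1 = ((21−11)/6)² = 2.778
te_Task 2 = (6 + 4·11 + 28)/6 = 78/6 = 13; σ²_Task 2 = ((28−6)/6)² = 13.444
te_Task 3 = (9 + 4·12 + 15)/6 = 72/6 = 12; σ²_Task 3 = ((15−9)/6)² = 1.000
te_Task 4 = (11 + 4·12 + 13)/6 = 72/6 = 12; σ²_Task 4 = ((13−11)/6)² = 0.111
te_Task 5 = (3 + 4·8 + 25)/6 = 60/6 = 10; σ²_Task 5 = ((25−3)/6)² = 13.444
te_Task 6 = (9 + 4·13 + 17)/6 = 78/6 = 13; σ²_Task 6 = ((17−9)/6)² = 1.778
te_Task 7 = (8 + 4·14 + 20)/6 = 84/6 = 14; σ²_Task 7 = ((20−8)/6)² = 4.000
te_Task 8 = (6 + 4·9 + 12)/6 = 54/6 = 9; σ²_Task 8 = ((12−6)/6)² = 1.000

Forward pass:
ES_Task 1 = 0; EF_Task 1 = 14
ES_Task 2 = 0; EF_Task 2 = 13
ES_Task 3 = max(EF_Task 1=14, EF_Task 2=13) = 14; EF_Task 3 = 14+12 = 26
ES_Task 4 = max(EF_Task 1=14, EF_Task 2=13) = 14; EF_Task 4 = 14+12 = 26
ES_Task 5 = 26; EF_Task 5 = 26+10 = 36
ES_Task 6 = max(EF_Task 4=26, EF_Task 5=36) = 36; EF_Task 6 = 36+13 = 49
ES_Task 7 = max(EF_Task 1=14, EF_Task 3=26) = 26; EF_Task 7 = 26+14 = 40
ES_Task 8 = max(EF_Task 2=13, EF_Task 4=26, EF_Task 6=49, EF_Task 7=40) = 49; EF_Task 8 = 49+9 = 58
Expected project duration μ = 58 weeks. Critical path: Task 1 → Task 3 → Task 5 → Task 6 → Task 8.

Variance along critical path = 2.778 + 1.000 + 13.444 + 1.778 + 1.000 = 20.000; σ = √20.000 = 4.472 weeks.
Z = (60 − 58) / 4.472 = 0.447
P(T ≤ 60) = Φ(0.447) ≈ 0.673

0.673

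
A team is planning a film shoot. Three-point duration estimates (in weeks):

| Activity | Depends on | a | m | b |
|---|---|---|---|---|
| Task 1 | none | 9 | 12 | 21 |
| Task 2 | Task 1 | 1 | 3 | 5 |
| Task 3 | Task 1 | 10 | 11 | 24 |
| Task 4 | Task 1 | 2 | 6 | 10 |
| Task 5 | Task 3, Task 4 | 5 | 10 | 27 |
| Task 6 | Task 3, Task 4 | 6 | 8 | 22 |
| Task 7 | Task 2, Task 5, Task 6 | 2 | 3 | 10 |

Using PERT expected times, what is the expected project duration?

te_Task 1 = (9 + 4·12 + 21)/6 = 78/6 = 13
te_Task 2 = (1 + 4·3 + 5)/6 = 18/6 = 3
te_Task 3 = (10 + 4·11 + 24)/6 = 78/6 = 13
te_Task 4 = (2 + 4·6 + 10)/6 = 36/6 = 6
te_Task 5 = (5 + 4·10 + 27)/6 = 72/6 = 12
te_Task 6 = (6 + 4·8 + 22)/6 = 60/6 = 10
te_Task 7 = (2 + 4·3 + 10)/6 = 24/6 = 4

Forward pass:
ES_Task 1 = 0; EF_Task 1 = 13
ES_Task 2 = 13; EF_Task 2 = 13+3 = 16
ES_Task 3 = 13; EF_Task 3 = 13+13 = 26
ES_Task 4 = 13; EF_Task 4 = 13+6 = 19
ES_Task 5 = max(EF_Task 3=26, EF_Task 4=19) = 26; EF_Task 5 = 26+12 = 38
ES_Task 6 = max(EF_Task 3=26, EF_Task 4=19) = 26; EF_Task 6 = 26+10 = 36
ES_Task 7 = max(EF_Task 2=16, EF_Task 5=38, EF_Task 6=36) = 38; EF_Task 7 = 38+4 = 42
Expected project duration μ = 42 weeks. Critical path: Task 1 → Task 3 → Task 5 → Task 7.

42 weeks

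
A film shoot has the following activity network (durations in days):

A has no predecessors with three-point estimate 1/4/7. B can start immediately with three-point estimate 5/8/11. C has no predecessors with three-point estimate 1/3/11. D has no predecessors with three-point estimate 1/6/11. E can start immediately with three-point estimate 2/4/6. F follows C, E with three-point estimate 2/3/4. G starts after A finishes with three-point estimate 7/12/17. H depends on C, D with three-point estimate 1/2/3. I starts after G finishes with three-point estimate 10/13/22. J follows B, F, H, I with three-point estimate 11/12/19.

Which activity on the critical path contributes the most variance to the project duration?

te_A = (1 + 4·4 + 7)/6 = 24/6 = 4; σ²_A = ((7−1)/6)² = 1.000
te_B = (5 + 4·8 + 11)/6 = 48/6 = 8; σ²_B = ((11−5)/6)² = 1.000
te_C = (1 + 4·3 + 11)/6 = 24/6 = 4; σ²_C = ((11−1)/6)² = 2.778
te_D = (1 + 4·6 + 11)/6 = 36/6 = 6; σ²_D = ((11−1)/6)² = 2.778
te_E = (2 + 4·4 + 6)/6 = 24/6 = 4; σ²_E = ((6−2)/6)² = 0.444
te_F = (2 + 4·3 + 4)/6 = 18/6 = 3; σ²_F = ((4−2)/6)² = 0.111
te_G = (7 + 4·12 + 17)/6 = 72/6 = 12; σ²_G = ((17−7)/6)² = 2.778
te_H = (1 + 4·2 + 3)/6 = 12/6 = 2; σ²_H = ((3−1)/6)² = 0.111
te_I = (10 + 4·13 + 22)/6 = 84/6 = 14; σ²_I = ((22−10)/6)² = 4.000
te_J = (11 + 4·12 + 19)/6 = 78/6 = 13; σ²_J = ((19−11)/6)² = 1.778

Forward pass:
ES_A = 0; EF_A = 4
ES_B = 0; EF_B = 8
ES_C = 0; EF_C = 4
ES_D = 0; EF_D = 6
ES_E = 0; EF_E = 4
ES_F = max(EF_C=4, EF_E=4) = 4; EF_F = 4+3 = 7
ES_G = 4; EF_G = 4+12 = 16
ES_H = max(EF_C=4, EF_D=6) = 6; EF_H = 6+2 = 8
ES_I = 16; EF_I = 16+14 = 30
ES_J = max(EF_B=8, EF_F=7, EF_H=8, EF_I=30) = 30; EF_J = 30+13 = 43
Expected project duration μ = 43 days. Critical path: A → G → I → J.

Variances on critical path: σ²_A=1.000, σ²_G=2.778, σ²_I=4.000, σ²_J=1.778.
Largest is σ²_I = 4.000.

I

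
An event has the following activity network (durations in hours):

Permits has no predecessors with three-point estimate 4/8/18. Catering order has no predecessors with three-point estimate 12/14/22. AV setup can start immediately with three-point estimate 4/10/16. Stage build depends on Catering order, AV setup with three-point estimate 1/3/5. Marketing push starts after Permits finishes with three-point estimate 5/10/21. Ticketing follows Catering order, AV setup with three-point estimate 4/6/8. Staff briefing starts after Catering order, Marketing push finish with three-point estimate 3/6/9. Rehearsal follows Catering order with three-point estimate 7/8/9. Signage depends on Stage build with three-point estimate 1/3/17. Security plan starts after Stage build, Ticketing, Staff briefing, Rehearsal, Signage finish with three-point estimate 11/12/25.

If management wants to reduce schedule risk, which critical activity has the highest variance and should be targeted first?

Marketing push

te_Permits = (4 + 4·8 + 18)/6 = 54/6 = 9; σ²_Permits = ((18−4)/6)² = 5.444
te_Catering order = (12 + 4·14 + 22)/6 = 90/6 = 15; σ²_Catering order = ((22−12)/6)² = 2.778
te_AV setup = (4 + 4·10 + 16)/6 = 60/6 = 10; σ²_AV setup = ((16−4)/6)² = 4.000
te_Stage build = (1 + 4·3 + 5)/6 = 18/6 = 3; σ²_Stage build = ((5−1)/6)² = 0.444
te_Marketing push = (5 + 4·10 + 21)/6 = 66/6 = 11; σ²_Marketing push = ((21−5)/6)² = 7.111
te_Ticketing = (4 + 4·6 + 8)/6 = 36/6 = 6; σ²_Ticketing = ((8−4)/6)² = 0.444
te_Staff briefing = (3 + 4·6 + 9)/6 = 36/6 = 6; σ²_Staff briefing = ((9−3)/6)² = 1.000
te_Rehearsal = (7 + 4·8 + 9)/6 = 48/6 = 8; σ²_Rehearsal = ((9−7)/6)² = 0.111
te_Signage = (1 + 4·3 + 17)/6 = 30/6 = 5; σ²_Signage = ((17−1)/6)² = 7.111
te_Security plan = (11 + 4·12 + 25)/6 = 84/6 = 14; σ²_Security plan = ((25−11)/6)² = 5.444

Forward pass:
ES_Permits = 0; EF_Permits = 9
ES_Catering order = 0; EF_Catering order = 15
ES_AV setup = 0; EF_AV setup = 10
ES_Stage build = max(EF_Catering order=15, EF_AV setup=10) = 15; EF_Stage build = 15+3 = 18
ES_Marketing push = 9; EF_Marketing push = 9+11 = 20
ES_Ticketing = max(EF_Catering order=15, EF_AV setup=10) = 15; EF_Ticketing = 15+6 = 21
ES_Staff briefing = max(EF_Catering order=15, EF_Marketing push=20) = 20; EF_Staff briefing = 20+6 = 26
ES_Rehearsal = 15; EF_Rehearsal = 15+8 = 23
ES_Signage = 18; EF_Signage = 18+5 = 23
ES_Security plan = max(EF_Stage build=18, EF_Ticketing=21, EF_Staff briefing=26, EF_Rehearsal=23, EF_Signage=23) = 26; EF_Security plan = 26+14 = 40
Expected project duration μ = 40 hours. Critical path: Permits → Marketing push → Staff briefing → Security plan.

Variances on critical path: σ²_Permits=5.444, σ²_Marketing push=7.111, σ²_Staff briefing=1.000, σ²_Security plan=5.444.
Largest is σ²_Marketing push = 7.111.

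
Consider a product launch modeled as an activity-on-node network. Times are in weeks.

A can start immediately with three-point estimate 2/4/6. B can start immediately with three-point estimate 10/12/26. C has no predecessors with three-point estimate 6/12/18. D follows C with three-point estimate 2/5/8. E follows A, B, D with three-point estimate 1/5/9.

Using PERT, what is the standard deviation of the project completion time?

2.60 weeks

te_A = (2 + 4·4 + 6)/6 = 24/6 = 4; σ²_A = ((6−2)/6)² = 0.444
te_B = (10 + 4·12 + 26)/6 = 84/6 = 14; σ²_B = ((26−10)/6)² = 7.111
te_C = (6 + 4·12 + 18)/6 = 72/6 = 12; σ²_C = ((18−6)/6)² = 4.000
te_D = (2 + 4·5 + 8)/6 = 30/6 = 5; σ²_D = ((8−2)/6)² = 1.000
te_E = (1 + 4·5 + 9)/6 = 30/6 = 5; σ²_E = ((9−1)/6)² = 1.778

Forward pass:
ES_A = 0; EF_A = 4
ES_B = 0; EF_B = 14
ES_C = 0; EF_C = 12
ES_D = 12; EF_D = 12+5 = 17
ES_E = max(EF_A=4, EF_B=14, EF_D=17) = 17; EF_E = 17+5 = 22
Expected project duration μ = 22 weeks. Critical path: C → D → E.

Variance along critical path = 4.000 + 1.000 + 1.778 = 6.778
σ = √6.778 = 2.603 weeks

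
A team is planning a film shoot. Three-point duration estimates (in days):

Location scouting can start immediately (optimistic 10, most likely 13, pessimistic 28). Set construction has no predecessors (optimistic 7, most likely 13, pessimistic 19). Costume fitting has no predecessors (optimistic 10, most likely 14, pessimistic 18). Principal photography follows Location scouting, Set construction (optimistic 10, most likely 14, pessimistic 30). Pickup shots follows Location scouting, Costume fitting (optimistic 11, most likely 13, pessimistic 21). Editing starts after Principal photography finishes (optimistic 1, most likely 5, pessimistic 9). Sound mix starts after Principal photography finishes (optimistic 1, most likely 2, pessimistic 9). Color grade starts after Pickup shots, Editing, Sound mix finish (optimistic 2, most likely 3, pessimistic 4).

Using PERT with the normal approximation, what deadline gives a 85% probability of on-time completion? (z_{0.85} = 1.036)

te_Location scouting = (10 + 4·13 + 28)/6 = 90/6 = 15; σ²_Location scouting = ((28−10)/6)² = 9.000
te_Set construction = (7 + 4·13 + 19)/6 = 78/6 = 13; σ²_Set construction = ((19−7)/6)² = 4.000
te_Costume fitting = (10 + 4·14 + 18)/6 = 84/6 = 14; σ²_Costume fitting = ((18−10)/6)² = 1.778
te_Principal photography = (10 + 4·14 + 30)/6 = 96/6 = 16; σ²_Principal photography = ((30−10)/6)² = 11.111
te_Pickup shots = (11 + 4·13 + 21)/6 = 84/6 = 14; σ²_Pickup shots = ((21−11)/6)² = 2.778
te_Editing = (1 + 4·5 + 9)/6 = 30/6 = 5; σ²_Editing = ((9−1)/6)² = 1.778
te_Sound mix = (1 + 4·2 + 9)/6 = 18/6 = 3; σ²_Sound mix = ((9−1)/6)² = 1.778
te_Color grade = (2 + 4·3 + 4)/6 = 18/6 = 3; σ²_Color grade = ((4−2)/6)² = 0.111

Forward pass:
ES_Location scouting = 0; EF_Location scouting = 15
ES_Set construction = 0; EF_Set construction = 13
ES_Costume fitting = 0; EF_Costume fitting = 14
ES_Principal photography = max(EF_Location scouting=15, EF_Set construction=13) = 15; EF_Principal photography = 15+16 = 31
ES_Pickup shots = max(EF_Location scouting=15, EF_Costume fitting=14) = 15; EF_Pickup shots = 15+14 = 29
ES_Editing = 31; EF_Editing = 31+5 = 36
ES_Sound mix = 31; EF_Sound mix = 31+3 = 34
ES_Color grade = max(EF_Pickup shots=29, EF_Editing=36, EF_Sound mix=34) = 36; EF_Color grade = 36+3 = 39
Expected project duration μ = 39 days. Critical path: Location scouting → Principal photography → Editing → Color grade.

Variance along critical path = 9.000 + 11.111 + 1.778 + 0.111 = 22.000; σ = 4.690 days.
D = μ + z·σ = 39 + 1.036·4.690 = 43.9 days

43.9 days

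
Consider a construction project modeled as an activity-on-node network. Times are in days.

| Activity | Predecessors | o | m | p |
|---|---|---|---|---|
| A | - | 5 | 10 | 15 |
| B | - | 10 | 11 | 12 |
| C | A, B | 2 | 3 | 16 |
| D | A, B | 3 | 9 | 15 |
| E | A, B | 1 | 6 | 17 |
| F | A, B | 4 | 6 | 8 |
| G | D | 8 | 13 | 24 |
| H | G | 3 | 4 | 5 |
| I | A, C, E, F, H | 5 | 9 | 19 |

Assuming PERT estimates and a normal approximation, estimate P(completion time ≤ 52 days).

0.836

te_A = (5 + 4·10 + 15)/6 = 60/6 = 10; σ²_A = ((15−5)/6)² = 2.778
te_B = (10 + 4·11 + 12)/6 = 66/6 = 11; σ²_B = ((12−10)/6)² = 0.111
te_C = (2 + 4·3 + 16)/6 = 30/6 = 5; σ²_C = ((16−2)/6)² = 5.444
te_D = (3 + 4·9 + 15)/6 = 54/6 = 9; σ²_D = ((15−3)/6)² = 4.000
te_E = (1 + 4·6 + 17)/6 = 42/6 = 7; σ²_E = ((17−1)/6)² = 7.111
te_F = (4 + 4·6 + 8)/6 = 36/6 = 6; σ²_F = ((8−4)/6)² = 0.444
te_G = (8 + 4·13 + 24)/6 = 84/6 = 14; σ²_G = ((24−8)/6)² = 7.111
te_H = (3 + 4·4 + 5)/6 = 24/6 = 4; σ²_H = ((5−3)/6)² = 0.111
te_I = (5 + 4·9 + 19)/6 = 60/6 = 10; σ²_I = ((19−5)/6)² = 5.444

Forward pass:
ES_A = 0; EF_A = 10
ES_B = 0; EF_B = 11
ES_C = max(EF_A=10, EF_B=11) = 11; EF_C = 11+5 = 16
ES_D = max(EF_A=10, EF_B=11) = 11; EF_D = 11+9 = 20
ES_E = max(EF_A=10, EF_B=11) = 11; EF_E = 11+7 = 18
ES_F = max(EF_A=10, EF_B=11) = 11; EF_F = 11+6 = 17
ES_G = 20; EF_G = 20+14 = 34
ES_H = 34; EF_H = 34+4 = 38
ES_I = max(EF_A=10, EF_C=16, EF_E=18, EF_F=17, EF_H=38) = 38; EF_I = 38+10 = 48
Expected project duration μ = 48 days. Critical path: B → D → G → H → I.

Variance along critical path = 0.111 + 4.000 + 7.111 + 0.111 + 5.444 = 16.778; σ = √16.778 = 4.096 days.
Z = (52 − 48) / 4.096 = 0.977
P(T ≤ 52) = Φ(0.977) ≈ 0.836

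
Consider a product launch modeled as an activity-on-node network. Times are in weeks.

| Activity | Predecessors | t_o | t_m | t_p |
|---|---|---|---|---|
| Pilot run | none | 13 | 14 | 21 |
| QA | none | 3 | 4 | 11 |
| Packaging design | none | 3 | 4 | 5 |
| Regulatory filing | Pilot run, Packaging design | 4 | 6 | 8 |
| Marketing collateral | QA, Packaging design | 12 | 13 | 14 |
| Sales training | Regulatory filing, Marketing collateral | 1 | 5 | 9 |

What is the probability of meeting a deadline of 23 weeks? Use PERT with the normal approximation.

0.067

te_Pilot run = (13 + 4·14 + 21)/6 = 90/6 = 15; σ²_Pilot run = ((21−13)/6)² = 1.778
te_QA = (3 + 4·4 + 11)/6 = 30/6 = 5; σ²_QA = ((11−3)/6)² = 1.778
te_Packaging design = (3 + 4·4 + 5)/6 = 24/6 = 4; σ²_Packaging design = ((5−3)/6)² = 0.111
te_Regulatory filing = (4 + 4·6 + 8)/6 = 36/6 = 6; σ²_Regulatory filing = ((8−4)/6)² = 0.444
te_Marketing collateral = (12 + 4·13 + 14)/6 = 78/6 = 13; σ²_Marketing collateral = ((14−12)/6)² = 0.111
te_Sales training = (1 + 4·5 + 9)/6 = 30/6 = 5; σ²_Sales training = ((9−1)/6)² = 1.778

Forward pass:
ES_Pilot run = 0; EF_Pilot run = 15
ES_QA = 0; EF_QA = 5
ES_Packaging design = 0; EF_Packaging design = 4
ES_Regulatory filing = max(EF_Pilot run=15, EF_Packaging design=4) = 15; EF_Regulatory filing = 15+6 = 21
ES_Marketing collateral = max(EF_QA=5, EF_Packaging design=4) = 5; EF_Marketing collateral = 5+13 = 18
ES_Sales training = max(EF_Regulatory filing=21, EF_Marketing collateral=18) = 21; EF_Sales training = 21+5 = 26
Expected project duration μ = 26 weeks. Critical path: Pilot run → Regulatory filing → Sales training.

Variance along critical path = 1.778 + 0.444 + 1.778 = 4.000; σ = √4.000 = 2.000 weeks.
Z = (23 − 26) / 2.000 = -1.500
P(T ≤ 23) = Φ(-1.500) ≈ 0.067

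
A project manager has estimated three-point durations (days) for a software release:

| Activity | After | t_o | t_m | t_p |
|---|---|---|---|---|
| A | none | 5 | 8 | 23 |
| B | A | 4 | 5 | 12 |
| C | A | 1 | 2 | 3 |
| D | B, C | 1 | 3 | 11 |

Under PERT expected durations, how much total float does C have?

te_A = (5 + 4·8 + 23)/6 = 60/6 = 10
te_B = (4 + 4·5 + 12)/6 = 36/6 = 6
te_C = (1 + 4·2 + 3)/6 = 12/6 = 2
te_D = (1 + 4·3 + 11)/6 = 24/6 = 4

Forward pass:
ES_A = 0; EF_A = 10
ES_B = 10; EF_B = 10+6 = 16
ES_C = 10; EF_C = 10+2 = 12
ES_D = max(EF_B=16, EF_C=12) = 16; EF_D = 16+4 = 20
Expected project duration μ = 20 days. Critical path: A → B → D.

Backward pass:
LF_D = 20; LS_D = 20−4 = 16
LF_C = LS_D = 16; LS_C = 16−2 = 14
LF_B = LS_D = 16; LS_B = 16−6 = 10
LF_A = min(LS_B=10, LS_C=14) = 10; LS_A = 10−10 = 0
Slack_C = LS_C − ES_C = 14 − 10 = 4

4 days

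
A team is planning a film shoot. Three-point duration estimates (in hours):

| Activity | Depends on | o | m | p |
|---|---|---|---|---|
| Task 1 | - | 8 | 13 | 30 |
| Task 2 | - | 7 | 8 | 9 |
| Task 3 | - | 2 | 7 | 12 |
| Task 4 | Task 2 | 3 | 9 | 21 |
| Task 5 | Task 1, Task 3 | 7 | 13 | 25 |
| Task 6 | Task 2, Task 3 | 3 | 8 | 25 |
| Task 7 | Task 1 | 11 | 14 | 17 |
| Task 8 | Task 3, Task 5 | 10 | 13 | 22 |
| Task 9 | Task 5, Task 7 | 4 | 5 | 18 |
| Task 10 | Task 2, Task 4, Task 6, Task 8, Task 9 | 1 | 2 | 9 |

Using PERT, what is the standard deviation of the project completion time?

5.31 hours

te_Task 1 = (8 + 4·13 + 30)/6 = 90/6 = 15; σ²_Task 1 = ((30−8)/6)² = 13.444
te_Task 2 = (7 + 4·8 + 9)/6 = 48/6 = 8; σ²_Task 2 = ((9−7)/6)² = 0.111
te_Task 3 = (2 + 4·7 + 12)/6 = 42/6 = 7; σ²_Task 3 = ((12−2)/6)² = 2.778
te_Task 4 = (3 + 4·9 + 21)/6 = 60/6 = 10; σ²_Task 4 = ((21−3)/6)² = 9.000
te_Task 5 = (7 + 4·13 + 25)/6 = 84/6 = 14; σ²_Task 5 = ((25−7)/6)² = 9.000
te_Task 6 = (3 + 4·8 + 25)/6 = 60/6 = 10; σ²_Task 6 = ((25−3)/6)² = 13.444
te_Task 7 = (11 + 4·14 + 17)/6 = 84/6 = 14; σ²_Task 7 = ((17−11)/6)² = 1.000
te_Task 8 = (10 + 4·13 + 22)/6 = 84/6 = 14; σ²_Task 8 = ((22−10)/6)² = 4.000
te_Task 9 = (4 + 4·5 + 18)/6 = 42/6 = 7; σ²_Task 9 = ((18−4)/6)² = 5.444
te_Task 10 = (1 + 4·2 + 9)/6 = 18/6 = 3; σ²_Task 10 = ((9−1)/6)² = 1.778

Forward pass:
ES_Task 1 = 0; EF_Task 1 = 15
ES_Task 2 = 0; EF_Task 2 = 8
ES_Task 3 = 0; EF_Task 3 = 7
ES_Task 4 = 8; EF_Task 4 = 8+10 = 18
ES_Task 5 = max(EF_Task 1=15, EF_Task 3=7) = 15; EF_Task 5 = 15+14 = 29
ES_Task 6 = max(EF_Task 2=8, EF_Task 3=7) = 8; EF_Task 6 = 8+10 = 18
ES_Task 7 = 15; EF_Task 7 = 15+14 = 29
ES_Task 8 = max(EF_Task 3=7, EF_Task 5=29) = 29; EF_Task 8 = 29+14 = 43
ES_Task 9 = max(EF_Task 5=29, EF_Task 7=29) = 29; EF_Task 9 = 29+7 = 36
ES_Task 10 = max(EF_Task 2=8, EF_Task 4=18, EF_Task 6=18, EF_Task 8=43, EF_Task 9=36) = 43; EF_Task 10 = 43+3 = 46
Expected project duration μ = 46 hours. Critical path: Task 1 → Task 5 → Task 8 → Task 10.

Variance along critical path = 13.444 + 9.000 + 4.000 + 1.778 = 28.222
σ = √28.222 = 5.312 hours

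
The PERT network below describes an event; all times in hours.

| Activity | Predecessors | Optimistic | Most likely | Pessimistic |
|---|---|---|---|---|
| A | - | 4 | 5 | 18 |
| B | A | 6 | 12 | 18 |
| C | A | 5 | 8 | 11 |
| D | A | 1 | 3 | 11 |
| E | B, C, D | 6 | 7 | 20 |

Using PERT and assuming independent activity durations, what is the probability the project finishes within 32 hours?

0.850

te_A = (4 + 4·5 + 18)/6 = 42/6 = 7; σ²_A = ((18−4)/6)² = 5.444
te_B = (6 + 4·12 + 18)/6 = 72/6 = 12; σ²_B = ((18−6)/6)² = 4.000
te_C = (5 + 4·8 + 11)/6 = 48/6 = 8; σ²_C = ((11−5)/6)² = 1.000
te_D = (1 + 4·3 + 11)/6 = 24/6 = 4; σ²_D = ((11−1)/6)² = 2.778
te_E = (6 + 4·7 + 20)/6 = 54/6 = 9; σ²_E = ((20−6)/6)² = 5.444

Forward pass:
ES_A = 0; EF_A = 7
ES_B = 7; EF_B = 7+12 = 19
ES_C = 7; EF_C = 7+8 = 15
ES_D = 7; EF_D = 7+4 = 11
ES_E = max(EF_B=19, EF_C=15, EF_D=11) = 19; EF_E = 19+9 = 28
Expected project duration μ = 28 hours. Critical path: A → B → E.

Variance along critical path = 5.444 + 4.000 + 5.444 = 14.889; σ = √14.889 = 3.859 hours.
Z = (32 − 28) / 3.859 = 1.037
P(T ≤ 32) = Φ(1.037) ≈ 0.850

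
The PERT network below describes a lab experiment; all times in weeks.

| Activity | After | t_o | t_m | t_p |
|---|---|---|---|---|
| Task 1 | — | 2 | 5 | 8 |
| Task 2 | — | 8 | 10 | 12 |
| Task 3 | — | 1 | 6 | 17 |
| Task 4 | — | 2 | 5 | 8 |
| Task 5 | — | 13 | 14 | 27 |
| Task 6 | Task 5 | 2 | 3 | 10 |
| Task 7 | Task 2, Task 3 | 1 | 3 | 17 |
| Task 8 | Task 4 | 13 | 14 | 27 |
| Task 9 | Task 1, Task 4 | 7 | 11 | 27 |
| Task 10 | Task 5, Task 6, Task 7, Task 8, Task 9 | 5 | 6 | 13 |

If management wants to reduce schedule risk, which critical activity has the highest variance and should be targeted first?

te_Task 1 = (2 + 4·5 + 8)/6 = 30/6 = 5; σ²_Task 1 = ((8−2)/6)² = 1.000
te_Task 2 = (8 + 4·10 + 12)/6 = 60/6 = 10; σ²_Task 2 = ((12−8)/6)² = 0.444
te_Task 3 = (1 + 4·6 + 17)/6 = 42/6 = 7; σ²_Task 3 = ((17−1)/6)² = 7.111
te_Task 4 = (2 + 4·5 + 8)/6 = 30/6 = 5; σ²_Task 4 = ((8−2)/6)² = 1.000
te_Task 5 = (13 + 4·14 + 27)/6 = 96/6 = 16; σ²_Task 5 = ((27−13)/6)² = 5.444
te_Task 6 = (2 + 4·3 + 10)/6 = 24/6 = 4; σ²_Task 6 = ((10−2)/6)² = 1.778
te_Task 7 = (1 + 4·3 + 17)/6 = 30/6 = 5; σ²_Task 7 = ((17−1)/6)² = 7.111
te_Task 8 = (13 + 4·14 + 27)/6 = 96/6 = 16; σ²_Task 8 = ((27−13)/6)² = 5.444
te_Task 9 = (7 + 4·11 + 27)/6 = 78/6 = 13; σ²_Task 9 = ((27−7)/6)² = 11.111
te_Task 10 = (5 + 4·6 + 13)/6 = 42/6 = 7; σ²_Task 10 = ((13−5)/6)² = 1.778

Forward pass:
ES_Task 1 = 0; EF_Task 1 = 5
ES_Task 2 = 0; EF_Task 2 = 10
ES_Task 3 = 0; EF_Task 3 = 7
ES_Task 4 = 0; EF_Task 4 = 5
ES_Task 5 = 0; EF_Task 5 = 16
ES_Task 6 = 16; EF_Task 6 = 16+4 = 20
ES_Task 7 = max(EF_Task 2=10, EF_Task 3=7) = 10; EF_Task 7 = 10+5 = 15
ES_Task 8 = 5; EF_Task 8 = 5+16 = 21
ES_Task 9 = max(EF_Task 1=5, EF_Task 4=5) = 5; EF_Task 9 = 5+13 = 18
ES_Task 10 = max(EF_Task 5=16, EF_Task 6=20, EF_Task 7=15, EF_Task 8=21, EF_Task 9=18) = 21; EF_Task 10 = 21+7 = 28
Expected project duration μ = 28 weeks. Critical path: Task 4 → Task 8 → Task 10.

Variances on critical path: σ²_Task 4=1.000, σ²_Task 8=5.444, σ²_Task 10=1.778.
Largest is σ²_Task 8 = 5.444.

Task 8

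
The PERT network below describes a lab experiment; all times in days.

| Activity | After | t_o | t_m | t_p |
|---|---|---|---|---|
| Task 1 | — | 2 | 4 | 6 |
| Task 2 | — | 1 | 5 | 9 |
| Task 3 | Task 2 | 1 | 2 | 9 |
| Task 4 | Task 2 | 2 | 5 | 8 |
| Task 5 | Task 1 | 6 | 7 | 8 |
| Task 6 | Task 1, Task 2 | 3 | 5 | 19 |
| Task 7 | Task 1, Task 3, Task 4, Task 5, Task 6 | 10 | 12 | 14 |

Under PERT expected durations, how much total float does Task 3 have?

te_Task 1 = (2 + 4·4 + 6)/6 = 24/6 = 4
te_Task 2 = (1 + 4·5 + 9)/6 = 30/6 = 5
te_Task 3 = (1 + 4·2 + 9)/6 = 18/6 = 3
te_Task 4 = (2 + 4·5 + 8)/6 = 30/6 = 5
te_Task 5 = (6 + 4·7 + 8)/6 = 42/6 = 7
te_Task 6 = (3 + 4·5 + 19)/6 = 42/6 = 7
te_Task 7 = (10 + 4·12 + 14)/6 = 72/6 = 12

Forward pass:
ES_Task 1 = 0; EF_Task 1 = 4
ES_Task 2 = 0; EF_Task 2 = 5
ES_Task 3 = 5; EF_Task 3 = 5+3 = 8
ES_Task 4 = 5; EF_Task 4 = 5+5 = 10
ES_Task 5 = 4; EF_Task 5 = 4+7 = 11
ES_Task 6 = max(EF_Task 1=4, EF_Task 2=5) = 5; EF_Task 6 = 5+7 = 12
ES_Task 7 = max(EF_Task 1=4, EF_Task 3=8, EF_Task 4=10, EF_Task 5=11, EF_Task 6=12) = 12; EF_Task 7 = 12+12 = 24
Expected project duration μ = 24 days. Critical path: Task 2 → Task 6 → Task 7.

Backward pass:
LF_Task 7 = 24; LS_Task 7 = 24−12 = 12
LF_Task 6 = LS_Task 7 = 12; LS_Task 6 = 12−7 = 5
LF_Task 5 = LS_Task 7 = 12; LS_Task 5 = 12−7 = 5
LF_Task 4 = LS_Task 7 = 12; LS_Task 4 = 12−5 = 7
LF_Task 3 = LS_Task 7 = 12; LS_Task 3 = 12−3 = 9
LF_Task 2 = min(LS_Task 3=9, LS_Task 4=7, LS_Task 6=5) = 5; LS_Task 2 = 5−5 = 0
LF_Task 1 = min(LS_Task 5=5, LS_Task 6=5, LS_Task 7=12) = 5; LS_Task 1 = 5−4 = 1
Slack_Task 3 = LS_Task 3 − ES_Task 3 = 9 − 5 = 4

4 days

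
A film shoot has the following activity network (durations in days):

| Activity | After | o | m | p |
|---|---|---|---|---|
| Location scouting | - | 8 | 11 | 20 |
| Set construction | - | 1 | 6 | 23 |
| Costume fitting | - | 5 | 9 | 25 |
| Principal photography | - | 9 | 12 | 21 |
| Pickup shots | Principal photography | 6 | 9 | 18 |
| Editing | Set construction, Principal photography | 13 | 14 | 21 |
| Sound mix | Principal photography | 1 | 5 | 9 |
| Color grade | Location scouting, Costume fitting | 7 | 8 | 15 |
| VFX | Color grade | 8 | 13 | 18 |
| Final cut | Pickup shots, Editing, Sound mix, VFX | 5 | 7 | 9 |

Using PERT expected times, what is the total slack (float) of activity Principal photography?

te_Location scouting = (8 + 4·11 + 20)/6 = 72/6 = 12
te_Set construction = (1 + 4·6 + 23)/6 = 48/6 = 8
te_Costume fitting = (5 + 4·9 + 25)/6 = 66/6 = 11
te_Principal photography = (9 + 4·12 + 21)/6 = 78/6 = 13
te_Pickup shots = (6 + 4·9 + 18)/6 = 60/6 = 10
te_Editing = (13 + 4·14 + 21)/6 = 90/6 = 15
te_Sound mix = (1 + 4·5 + 9)/6 = 30/6 = 5
te_Color grade = (7 + 4·8 + 15)/6 = 54/6 = 9
te_VFX = (8 + 4·13 + 18)/6 = 78/6 = 13
te_Final cut = (5 + 4·7 + 9)/6 = 42/6 = 7

Forward pass:
ES_Location scouting = 0; EF_Location scouting = 12
ES_Set construction = 0; EF_Set construction = 8
ES_Costume fitting = 0; EF_Costume fitting = 11
ES_Principal photography = 0; EF_Principal photography = 13
ES_Pickup shots = 13; EF_Pickup shots = 13+10 = 23
ES_Editing = max(EF_Set construction=8, EF_Principal photography=13) = 13; EF_Editing = 13+15 = 28
ES_Sound mix = 13; EF_Sound mix = 13+5 = 18
ES_Color grade = max(EF_Location scouting=12, EF_Costume fitting=11) = 12; EF_Color grade = 12+9 = 21
ES_VFX = 21; EF_VFX = 21+13 = 34
ES_Final cut = max(EF_Pickup shots=23, EF_Editing=28, EF_Sound mix=18, EF_VFX=34) = 34; EF_Final cut = 34+7 = 41
Expected project duration μ = 41 days. Critical path: Location scouting → Color grade → VFX → Final cut.

Backward pass:
LF_Final cut = 41; LS_Final cut = 41−7 = 34
LF_VFX = LS_Final cut = 34; LS_VFX = 34−13 = 21
LF_Color grade = LS_VFX = 21; LS_Color grade = 21−9 = 12
LF_Sound mix = LS_Final cut = 34; LS_Sound mix = 34−5 = 29
LF_Editing = LS_Final cut = 34; LS_Editing = 34−15 = 19
LF_Pickup shots = LS_Final cut = 34; LS_Pickup shots = 34−10 = 24
LF_Principal photography = min(LS_Pickup shots=24, LS_Editing=19, LS_Sound mix=29) = 19; LS_Principal photography = 19−13 = 6
LF_Costume fitting = LS_Color grade = 12; LS_Costume fitting = 12−11 = 1
LF_Set construction = LS_Editing = 19; LS_Set construction = 19−8 = 11
LF_Location scouting = LS_Color grade = 12; LS_Location scouting = 12−12 = 0
Slack_Principal photography = LS_Principal photography − ES_Principal photography = 6 − 0 = 6

6 days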